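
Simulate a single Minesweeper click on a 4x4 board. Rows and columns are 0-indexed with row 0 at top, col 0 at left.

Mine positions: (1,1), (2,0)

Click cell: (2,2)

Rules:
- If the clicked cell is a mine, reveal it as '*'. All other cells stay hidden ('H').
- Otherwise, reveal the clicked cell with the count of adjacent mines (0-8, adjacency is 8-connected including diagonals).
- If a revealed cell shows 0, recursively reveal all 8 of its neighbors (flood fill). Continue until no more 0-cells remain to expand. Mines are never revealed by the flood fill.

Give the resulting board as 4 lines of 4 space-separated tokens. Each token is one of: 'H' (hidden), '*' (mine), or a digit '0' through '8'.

H H H H
H H H H
H H 1 H
H H H H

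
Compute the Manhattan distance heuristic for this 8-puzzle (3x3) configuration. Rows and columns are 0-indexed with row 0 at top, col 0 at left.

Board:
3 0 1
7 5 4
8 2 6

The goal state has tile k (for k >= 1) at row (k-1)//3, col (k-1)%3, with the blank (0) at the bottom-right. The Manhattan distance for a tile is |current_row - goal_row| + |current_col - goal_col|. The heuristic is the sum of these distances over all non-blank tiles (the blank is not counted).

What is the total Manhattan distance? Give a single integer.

Answer: 11

Derivation:
Tile 3: (0,0)->(0,2) = 2
Tile 1: (0,2)->(0,0) = 2
Tile 7: (1,0)->(2,0) = 1
Tile 5: (1,1)->(1,1) = 0
Tile 4: (1,2)->(1,0) = 2
Tile 8: (2,0)->(2,1) = 1
Tile 2: (2,1)->(0,1) = 2
Tile 6: (2,2)->(1,2) = 1
Sum: 2 + 2 + 1 + 0 + 2 + 1 + 2 + 1 = 11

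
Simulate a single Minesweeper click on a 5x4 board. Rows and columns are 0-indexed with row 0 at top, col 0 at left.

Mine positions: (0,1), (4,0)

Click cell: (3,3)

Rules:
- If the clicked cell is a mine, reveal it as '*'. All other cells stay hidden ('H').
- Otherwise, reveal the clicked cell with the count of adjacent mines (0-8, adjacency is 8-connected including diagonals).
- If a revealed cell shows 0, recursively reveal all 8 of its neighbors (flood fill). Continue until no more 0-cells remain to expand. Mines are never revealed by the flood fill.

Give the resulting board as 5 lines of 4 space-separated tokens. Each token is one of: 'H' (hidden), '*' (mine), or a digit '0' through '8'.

H H 1 0
1 1 1 0
0 0 0 0
1 1 0 0
H 1 0 0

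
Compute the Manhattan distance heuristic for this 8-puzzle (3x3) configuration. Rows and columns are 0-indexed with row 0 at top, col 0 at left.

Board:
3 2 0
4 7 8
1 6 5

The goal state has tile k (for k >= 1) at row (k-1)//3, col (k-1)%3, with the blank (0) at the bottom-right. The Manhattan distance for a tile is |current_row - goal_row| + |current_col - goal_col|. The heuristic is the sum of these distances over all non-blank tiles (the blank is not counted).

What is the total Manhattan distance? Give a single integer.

Tile 3: (0,0)->(0,2) = 2
Tile 2: (0,1)->(0,1) = 0
Tile 4: (1,0)->(1,0) = 0
Tile 7: (1,1)->(2,0) = 2
Tile 8: (1,2)->(2,1) = 2
Tile 1: (2,0)->(0,0) = 2
Tile 6: (2,1)->(1,2) = 2
Tile 5: (2,2)->(1,1) = 2
Sum: 2 + 0 + 0 + 2 + 2 + 2 + 2 + 2 = 12

Answer: 12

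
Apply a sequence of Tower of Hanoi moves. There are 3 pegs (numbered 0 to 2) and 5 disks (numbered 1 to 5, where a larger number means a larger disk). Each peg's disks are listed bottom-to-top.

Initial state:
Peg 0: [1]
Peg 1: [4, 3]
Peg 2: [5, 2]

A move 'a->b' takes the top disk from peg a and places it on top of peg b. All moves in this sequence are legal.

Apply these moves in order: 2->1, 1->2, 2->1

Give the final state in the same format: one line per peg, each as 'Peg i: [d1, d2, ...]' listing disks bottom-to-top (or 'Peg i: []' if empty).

After move 1 (2->1):
Peg 0: [1]
Peg 1: [4, 3, 2]
Peg 2: [5]

After move 2 (1->2):
Peg 0: [1]
Peg 1: [4, 3]
Peg 2: [5, 2]

After move 3 (2->1):
Peg 0: [1]
Peg 1: [4, 3, 2]
Peg 2: [5]

Answer: Peg 0: [1]
Peg 1: [4, 3, 2]
Peg 2: [5]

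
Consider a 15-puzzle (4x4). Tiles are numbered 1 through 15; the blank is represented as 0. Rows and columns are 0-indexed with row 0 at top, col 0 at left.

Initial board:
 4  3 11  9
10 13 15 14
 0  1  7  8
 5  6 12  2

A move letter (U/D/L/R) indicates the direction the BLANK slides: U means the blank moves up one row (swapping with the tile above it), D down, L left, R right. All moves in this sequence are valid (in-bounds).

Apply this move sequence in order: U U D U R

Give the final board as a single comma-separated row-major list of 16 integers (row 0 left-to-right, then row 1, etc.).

After move 1 (U):
 4  3 11  9
 0 13 15 14
10  1  7  8
 5  6 12  2

After move 2 (U):
 0  3 11  9
 4 13 15 14
10  1  7  8
 5  6 12  2

After move 3 (D):
 4  3 11  9
 0 13 15 14
10  1  7  8
 5  6 12  2

After move 4 (U):
 0  3 11  9
 4 13 15 14
10  1  7  8
 5  6 12  2

After move 5 (R):
 3  0 11  9
 4 13 15 14
10  1  7  8
 5  6 12  2

Answer: 3, 0, 11, 9, 4, 13, 15, 14, 10, 1, 7, 8, 5, 6, 12, 2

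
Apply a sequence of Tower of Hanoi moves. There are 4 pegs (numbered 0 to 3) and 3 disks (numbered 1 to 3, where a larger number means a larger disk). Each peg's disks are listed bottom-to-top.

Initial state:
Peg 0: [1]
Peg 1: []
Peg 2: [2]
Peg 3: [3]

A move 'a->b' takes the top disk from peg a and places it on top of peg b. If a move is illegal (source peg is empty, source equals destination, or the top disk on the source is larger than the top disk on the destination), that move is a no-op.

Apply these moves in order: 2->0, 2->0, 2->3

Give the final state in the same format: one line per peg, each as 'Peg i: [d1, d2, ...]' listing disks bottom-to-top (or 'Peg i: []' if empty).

Answer: Peg 0: [1]
Peg 1: []
Peg 2: []
Peg 3: [3, 2]

Derivation:
After move 1 (2->0):
Peg 0: [1]
Peg 1: []
Peg 2: [2]
Peg 3: [3]

After move 2 (2->0):
Peg 0: [1]
Peg 1: []
Peg 2: [2]
Peg 3: [3]

After move 3 (2->3):
Peg 0: [1]
Peg 1: []
Peg 2: []
Peg 3: [3, 2]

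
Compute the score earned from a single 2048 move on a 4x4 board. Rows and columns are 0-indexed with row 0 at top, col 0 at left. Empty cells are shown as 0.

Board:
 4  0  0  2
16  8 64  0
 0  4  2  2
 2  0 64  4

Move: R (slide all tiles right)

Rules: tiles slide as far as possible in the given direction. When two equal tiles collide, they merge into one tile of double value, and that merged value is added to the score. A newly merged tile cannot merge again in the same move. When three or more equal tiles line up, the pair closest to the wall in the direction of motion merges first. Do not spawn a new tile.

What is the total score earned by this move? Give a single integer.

Slide right:
row 0: [4, 0, 0, 2] -> [0, 0, 4, 2]  score +0 (running 0)
row 1: [16, 8, 64, 0] -> [0, 16, 8, 64]  score +0 (running 0)
row 2: [0, 4, 2, 2] -> [0, 0, 4, 4]  score +4 (running 4)
row 3: [2, 0, 64, 4] -> [0, 2, 64, 4]  score +0 (running 4)
Board after move:
 0  0  4  2
 0 16  8 64
 0  0  4  4
 0  2 64  4

Answer: 4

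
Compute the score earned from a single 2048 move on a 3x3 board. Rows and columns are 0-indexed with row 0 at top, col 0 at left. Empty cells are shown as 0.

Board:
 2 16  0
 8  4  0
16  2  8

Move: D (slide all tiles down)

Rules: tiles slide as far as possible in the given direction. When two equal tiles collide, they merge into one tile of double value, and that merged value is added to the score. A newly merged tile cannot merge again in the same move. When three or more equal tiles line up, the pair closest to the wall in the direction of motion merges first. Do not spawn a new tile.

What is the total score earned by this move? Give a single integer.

Answer: 0

Derivation:
Slide down:
col 0: [2, 8, 16] -> [2, 8, 16]  score +0 (running 0)
col 1: [16, 4, 2] -> [16, 4, 2]  score +0 (running 0)
col 2: [0, 0, 8] -> [0, 0, 8]  score +0 (running 0)
Board after move:
 2 16  0
 8  4  0
16  2  8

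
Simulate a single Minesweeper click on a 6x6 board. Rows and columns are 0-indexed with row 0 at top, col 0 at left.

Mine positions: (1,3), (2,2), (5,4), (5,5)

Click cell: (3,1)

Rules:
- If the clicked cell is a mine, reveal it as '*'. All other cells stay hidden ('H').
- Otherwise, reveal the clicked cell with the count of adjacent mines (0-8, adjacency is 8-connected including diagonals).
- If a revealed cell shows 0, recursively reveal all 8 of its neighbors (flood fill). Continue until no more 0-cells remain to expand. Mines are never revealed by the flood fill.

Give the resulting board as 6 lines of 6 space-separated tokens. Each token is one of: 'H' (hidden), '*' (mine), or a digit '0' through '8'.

H H H H H H
H H H H H H
H H H H H H
H 1 H H H H
H H H H H H
H H H H H H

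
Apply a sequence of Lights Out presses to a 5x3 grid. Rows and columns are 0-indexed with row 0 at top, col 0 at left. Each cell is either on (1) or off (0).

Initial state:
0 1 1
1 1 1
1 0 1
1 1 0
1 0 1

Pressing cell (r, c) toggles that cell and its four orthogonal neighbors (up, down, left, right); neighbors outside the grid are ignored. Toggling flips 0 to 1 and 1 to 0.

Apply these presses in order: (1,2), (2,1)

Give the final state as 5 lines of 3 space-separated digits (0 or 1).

Answer: 0 1 0
1 1 0
0 1 1
1 0 0
1 0 1

Derivation:
After press 1 at (1,2):
0 1 0
1 0 0
1 0 0
1 1 0
1 0 1

After press 2 at (2,1):
0 1 0
1 1 0
0 1 1
1 0 0
1 0 1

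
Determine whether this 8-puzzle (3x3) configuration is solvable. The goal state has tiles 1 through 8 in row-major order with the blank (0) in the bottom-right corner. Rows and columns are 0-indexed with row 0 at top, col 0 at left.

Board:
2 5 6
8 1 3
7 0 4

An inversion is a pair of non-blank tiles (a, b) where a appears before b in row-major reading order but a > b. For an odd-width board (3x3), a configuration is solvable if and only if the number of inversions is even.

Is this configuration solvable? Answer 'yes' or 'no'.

Inversions (pairs i<j in row-major order where tile[i] > tile[j] > 0): 12
12 is even, so the puzzle is solvable.

Answer: yes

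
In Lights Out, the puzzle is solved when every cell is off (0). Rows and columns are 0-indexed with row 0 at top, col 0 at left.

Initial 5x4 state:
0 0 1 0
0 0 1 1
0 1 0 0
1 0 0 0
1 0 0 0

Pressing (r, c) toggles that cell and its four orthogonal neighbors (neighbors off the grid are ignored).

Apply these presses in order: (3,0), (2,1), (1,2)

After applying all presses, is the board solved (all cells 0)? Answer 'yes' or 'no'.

Answer: yes

Derivation:
After press 1 at (3,0):
0 0 1 0
0 0 1 1
1 1 0 0
0 1 0 0
0 0 0 0

After press 2 at (2,1):
0 0 1 0
0 1 1 1
0 0 1 0
0 0 0 0
0 0 0 0

After press 3 at (1,2):
0 0 0 0
0 0 0 0
0 0 0 0
0 0 0 0
0 0 0 0

Lights still on: 0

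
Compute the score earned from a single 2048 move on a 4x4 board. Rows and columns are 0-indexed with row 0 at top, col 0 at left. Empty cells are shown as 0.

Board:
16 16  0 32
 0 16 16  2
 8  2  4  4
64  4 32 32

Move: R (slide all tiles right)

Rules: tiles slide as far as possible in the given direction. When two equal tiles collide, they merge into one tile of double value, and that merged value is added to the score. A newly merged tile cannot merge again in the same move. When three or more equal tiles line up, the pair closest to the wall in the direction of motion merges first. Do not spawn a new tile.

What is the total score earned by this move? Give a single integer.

Answer: 136

Derivation:
Slide right:
row 0: [16, 16, 0, 32] -> [0, 0, 32, 32]  score +32 (running 32)
row 1: [0, 16, 16, 2] -> [0, 0, 32, 2]  score +32 (running 64)
row 2: [8, 2, 4, 4] -> [0, 8, 2, 8]  score +8 (running 72)
row 3: [64, 4, 32, 32] -> [0, 64, 4, 64]  score +64 (running 136)
Board after move:
 0  0 32 32
 0  0 32  2
 0  8  2  8
 0 64  4 64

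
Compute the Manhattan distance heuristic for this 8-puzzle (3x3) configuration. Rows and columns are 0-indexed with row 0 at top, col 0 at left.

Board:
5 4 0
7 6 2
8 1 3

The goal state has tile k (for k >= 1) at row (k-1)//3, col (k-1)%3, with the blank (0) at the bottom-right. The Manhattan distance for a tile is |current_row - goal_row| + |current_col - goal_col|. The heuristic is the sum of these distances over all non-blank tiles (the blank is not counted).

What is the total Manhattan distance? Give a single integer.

Tile 5: (0,0)->(1,1) = 2
Tile 4: (0,1)->(1,0) = 2
Tile 7: (1,0)->(2,0) = 1
Tile 6: (1,1)->(1,2) = 1
Tile 2: (1,2)->(0,1) = 2
Tile 8: (2,0)->(2,1) = 1
Tile 1: (2,1)->(0,0) = 3
Tile 3: (2,2)->(0,2) = 2
Sum: 2 + 2 + 1 + 1 + 2 + 1 + 3 + 2 = 14

Answer: 14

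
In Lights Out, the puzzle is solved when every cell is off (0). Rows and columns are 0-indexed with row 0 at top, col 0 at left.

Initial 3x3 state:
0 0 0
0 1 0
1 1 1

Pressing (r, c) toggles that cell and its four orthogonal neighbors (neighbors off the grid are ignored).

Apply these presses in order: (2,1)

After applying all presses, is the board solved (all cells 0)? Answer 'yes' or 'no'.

After press 1 at (2,1):
0 0 0
0 0 0
0 0 0

Lights still on: 0

Answer: yes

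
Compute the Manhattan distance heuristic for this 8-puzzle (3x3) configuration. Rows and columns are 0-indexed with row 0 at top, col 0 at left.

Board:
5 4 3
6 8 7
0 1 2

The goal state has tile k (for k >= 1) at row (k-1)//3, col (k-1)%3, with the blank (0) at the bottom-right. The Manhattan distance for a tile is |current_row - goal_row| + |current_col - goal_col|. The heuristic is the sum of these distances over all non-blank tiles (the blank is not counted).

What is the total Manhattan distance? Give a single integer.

Tile 5: at (0,0), goal (1,1), distance |0-1|+|0-1| = 2
Tile 4: at (0,1), goal (1,0), distance |0-1|+|1-0| = 2
Tile 3: at (0,2), goal (0,2), distance |0-0|+|2-2| = 0
Tile 6: at (1,0), goal (1,2), distance |1-1|+|0-2| = 2
Tile 8: at (1,1), goal (2,1), distance |1-2|+|1-1| = 1
Tile 7: at (1,2), goal (2,0), distance |1-2|+|2-0| = 3
Tile 1: at (2,1), goal (0,0), distance |2-0|+|1-0| = 3
Tile 2: at (2,2), goal (0,1), distance |2-0|+|2-1| = 3
Sum: 2 + 2 + 0 + 2 + 1 + 3 + 3 + 3 = 16

Answer: 16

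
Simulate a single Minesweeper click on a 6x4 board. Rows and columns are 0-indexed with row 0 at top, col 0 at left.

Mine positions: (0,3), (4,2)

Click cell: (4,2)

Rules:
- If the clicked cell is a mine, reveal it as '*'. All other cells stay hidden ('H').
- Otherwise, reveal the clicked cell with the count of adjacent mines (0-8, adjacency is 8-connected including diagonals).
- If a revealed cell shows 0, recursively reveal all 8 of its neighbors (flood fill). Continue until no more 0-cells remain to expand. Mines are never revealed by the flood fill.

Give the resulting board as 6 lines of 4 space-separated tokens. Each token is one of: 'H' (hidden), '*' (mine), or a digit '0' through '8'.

H H H H
H H H H
H H H H
H H H H
H H * H
H H H H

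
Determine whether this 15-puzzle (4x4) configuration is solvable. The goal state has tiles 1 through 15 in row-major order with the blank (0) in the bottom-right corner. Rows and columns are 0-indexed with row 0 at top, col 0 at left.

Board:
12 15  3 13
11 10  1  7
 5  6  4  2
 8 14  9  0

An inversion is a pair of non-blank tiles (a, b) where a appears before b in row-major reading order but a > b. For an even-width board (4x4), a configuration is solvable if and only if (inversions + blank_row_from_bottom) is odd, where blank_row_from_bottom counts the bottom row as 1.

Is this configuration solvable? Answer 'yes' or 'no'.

Answer: no

Derivation:
Inversions: 63
Blank is in row 3 (0-indexed from top), which is row 1 counting from the bottom (bottom = 1).
63 + 1 = 64, which is even, so the puzzle is not solvable.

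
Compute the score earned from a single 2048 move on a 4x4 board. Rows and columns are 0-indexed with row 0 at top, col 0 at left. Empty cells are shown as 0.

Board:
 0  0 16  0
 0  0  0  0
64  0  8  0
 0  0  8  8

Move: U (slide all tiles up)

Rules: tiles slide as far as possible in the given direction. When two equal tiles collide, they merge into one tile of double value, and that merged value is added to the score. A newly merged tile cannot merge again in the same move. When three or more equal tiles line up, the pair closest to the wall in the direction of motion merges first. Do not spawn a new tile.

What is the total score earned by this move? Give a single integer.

Answer: 16

Derivation:
Slide up:
col 0: [0, 0, 64, 0] -> [64, 0, 0, 0]  score +0 (running 0)
col 1: [0, 0, 0, 0] -> [0, 0, 0, 0]  score +0 (running 0)
col 2: [16, 0, 8, 8] -> [16, 16, 0, 0]  score +16 (running 16)
col 3: [0, 0, 0, 8] -> [8, 0, 0, 0]  score +0 (running 16)
Board after move:
64  0 16  8
 0  0 16  0
 0  0  0  0
 0  0  0  0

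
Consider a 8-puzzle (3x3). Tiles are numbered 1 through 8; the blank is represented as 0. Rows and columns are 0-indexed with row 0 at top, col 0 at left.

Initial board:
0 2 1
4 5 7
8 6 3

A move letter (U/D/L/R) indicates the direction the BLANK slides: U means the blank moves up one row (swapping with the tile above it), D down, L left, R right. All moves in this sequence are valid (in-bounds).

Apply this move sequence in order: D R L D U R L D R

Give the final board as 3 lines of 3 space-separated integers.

After move 1 (D):
4 2 1
0 5 7
8 6 3

After move 2 (R):
4 2 1
5 0 7
8 6 3

After move 3 (L):
4 2 1
0 5 7
8 6 3

After move 4 (D):
4 2 1
8 5 7
0 6 3

After move 5 (U):
4 2 1
0 5 7
8 6 3

After move 6 (R):
4 2 1
5 0 7
8 6 3

After move 7 (L):
4 2 1
0 5 7
8 6 3

After move 8 (D):
4 2 1
8 5 7
0 6 3

After move 9 (R):
4 2 1
8 5 7
6 0 3

Answer: 4 2 1
8 5 7
6 0 3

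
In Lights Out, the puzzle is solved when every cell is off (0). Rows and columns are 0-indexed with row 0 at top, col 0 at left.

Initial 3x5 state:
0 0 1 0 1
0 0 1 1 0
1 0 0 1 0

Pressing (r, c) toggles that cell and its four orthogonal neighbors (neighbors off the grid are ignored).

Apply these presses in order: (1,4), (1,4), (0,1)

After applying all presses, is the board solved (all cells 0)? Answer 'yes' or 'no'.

After press 1 at (1,4):
0 0 1 0 0
0 0 1 0 1
1 0 0 1 1

After press 2 at (1,4):
0 0 1 0 1
0 0 1 1 0
1 0 0 1 0

After press 3 at (0,1):
1 1 0 0 1
0 1 1 1 0
1 0 0 1 0

Lights still on: 8

Answer: no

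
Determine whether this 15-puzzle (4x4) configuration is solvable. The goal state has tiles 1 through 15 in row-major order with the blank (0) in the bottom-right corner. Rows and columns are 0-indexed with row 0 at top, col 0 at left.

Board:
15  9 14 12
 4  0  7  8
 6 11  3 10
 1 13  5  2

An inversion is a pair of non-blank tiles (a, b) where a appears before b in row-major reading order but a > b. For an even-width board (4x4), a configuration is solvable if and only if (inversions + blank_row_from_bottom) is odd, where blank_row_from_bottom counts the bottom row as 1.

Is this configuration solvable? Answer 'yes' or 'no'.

Inversions: 74
Blank is in row 1 (0-indexed from top), which is row 3 counting from the bottom (bottom = 1).
74 + 3 = 77, which is odd, so the puzzle is solvable.

Answer: yes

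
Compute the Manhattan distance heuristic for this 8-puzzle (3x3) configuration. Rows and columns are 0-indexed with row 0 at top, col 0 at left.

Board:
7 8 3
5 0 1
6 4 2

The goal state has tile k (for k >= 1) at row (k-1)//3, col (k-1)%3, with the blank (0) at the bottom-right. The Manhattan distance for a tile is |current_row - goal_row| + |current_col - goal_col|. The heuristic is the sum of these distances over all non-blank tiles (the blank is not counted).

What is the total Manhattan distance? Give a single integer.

Tile 7: at (0,0), goal (2,0), distance |0-2|+|0-0| = 2
Tile 8: at (0,1), goal (2,1), distance |0-2|+|1-1| = 2
Tile 3: at (0,2), goal (0,2), distance |0-0|+|2-2| = 0
Tile 5: at (1,0), goal (1,1), distance |1-1|+|0-1| = 1
Tile 1: at (1,2), goal (0,0), distance |1-0|+|2-0| = 3
Tile 6: at (2,0), goal (1,2), distance |2-1|+|0-2| = 3
Tile 4: at (2,1), goal (1,0), distance |2-1|+|1-0| = 2
Tile 2: at (2,2), goal (0,1), distance |2-0|+|2-1| = 3
Sum: 2 + 2 + 0 + 1 + 3 + 3 + 2 + 3 = 16

Answer: 16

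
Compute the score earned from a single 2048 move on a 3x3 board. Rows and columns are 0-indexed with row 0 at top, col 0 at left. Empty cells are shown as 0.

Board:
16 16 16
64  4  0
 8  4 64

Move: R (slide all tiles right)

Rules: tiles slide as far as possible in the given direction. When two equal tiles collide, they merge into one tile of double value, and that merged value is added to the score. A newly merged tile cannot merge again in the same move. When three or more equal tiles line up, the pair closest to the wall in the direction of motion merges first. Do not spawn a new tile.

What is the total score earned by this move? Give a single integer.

Answer: 32

Derivation:
Slide right:
row 0: [16, 16, 16] -> [0, 16, 32]  score +32 (running 32)
row 1: [64, 4, 0] -> [0, 64, 4]  score +0 (running 32)
row 2: [8, 4, 64] -> [8, 4, 64]  score +0 (running 32)
Board after move:
 0 16 32
 0 64  4
 8  4 64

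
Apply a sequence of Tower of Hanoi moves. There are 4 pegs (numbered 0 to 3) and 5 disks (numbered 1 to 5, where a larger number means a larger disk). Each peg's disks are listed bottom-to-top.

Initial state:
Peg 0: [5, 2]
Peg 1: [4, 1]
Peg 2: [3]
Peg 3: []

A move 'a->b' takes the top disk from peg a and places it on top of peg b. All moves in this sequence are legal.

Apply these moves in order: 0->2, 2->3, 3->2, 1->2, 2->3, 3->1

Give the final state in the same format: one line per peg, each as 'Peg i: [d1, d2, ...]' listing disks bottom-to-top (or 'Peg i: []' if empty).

Answer: Peg 0: [5]
Peg 1: [4, 1]
Peg 2: [3, 2]
Peg 3: []

Derivation:
After move 1 (0->2):
Peg 0: [5]
Peg 1: [4, 1]
Peg 2: [3, 2]
Peg 3: []

After move 2 (2->3):
Peg 0: [5]
Peg 1: [4, 1]
Peg 2: [3]
Peg 3: [2]

After move 3 (3->2):
Peg 0: [5]
Peg 1: [4, 1]
Peg 2: [3, 2]
Peg 3: []

After move 4 (1->2):
Peg 0: [5]
Peg 1: [4]
Peg 2: [3, 2, 1]
Peg 3: []

After move 5 (2->3):
Peg 0: [5]
Peg 1: [4]
Peg 2: [3, 2]
Peg 3: [1]

After move 6 (3->1):
Peg 0: [5]
Peg 1: [4, 1]
Peg 2: [3, 2]
Peg 3: []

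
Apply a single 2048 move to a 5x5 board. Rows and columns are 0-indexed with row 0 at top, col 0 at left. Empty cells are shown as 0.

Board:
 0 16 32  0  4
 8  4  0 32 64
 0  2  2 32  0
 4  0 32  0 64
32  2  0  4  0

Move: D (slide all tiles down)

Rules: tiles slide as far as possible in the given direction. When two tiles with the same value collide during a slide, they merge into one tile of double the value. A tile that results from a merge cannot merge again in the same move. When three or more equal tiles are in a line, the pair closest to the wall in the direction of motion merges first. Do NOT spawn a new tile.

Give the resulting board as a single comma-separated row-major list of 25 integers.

Slide down:
col 0: [0, 8, 0, 4, 32] -> [0, 0, 8, 4, 32]
col 1: [16, 4, 2, 0, 2] -> [0, 0, 16, 4, 4]
col 2: [32, 0, 2, 32, 0] -> [0, 0, 32, 2, 32]
col 3: [0, 32, 32, 0, 4] -> [0, 0, 0, 64, 4]
col 4: [4, 64, 0, 64, 0] -> [0, 0, 0, 4, 128]

Answer: 0, 0, 0, 0, 0, 0, 0, 0, 0, 0, 8, 16, 32, 0, 0, 4, 4, 2, 64, 4, 32, 4, 32, 4, 128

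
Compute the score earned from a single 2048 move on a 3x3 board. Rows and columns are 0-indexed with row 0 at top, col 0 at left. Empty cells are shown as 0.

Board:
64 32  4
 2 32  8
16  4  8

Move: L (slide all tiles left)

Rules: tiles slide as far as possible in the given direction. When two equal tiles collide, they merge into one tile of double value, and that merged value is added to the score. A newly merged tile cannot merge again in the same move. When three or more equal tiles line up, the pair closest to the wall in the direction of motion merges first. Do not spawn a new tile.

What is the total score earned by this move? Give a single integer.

Slide left:
row 0: [64, 32, 4] -> [64, 32, 4]  score +0 (running 0)
row 1: [2, 32, 8] -> [2, 32, 8]  score +0 (running 0)
row 2: [16, 4, 8] -> [16, 4, 8]  score +0 (running 0)
Board after move:
64 32  4
 2 32  8
16  4  8

Answer: 0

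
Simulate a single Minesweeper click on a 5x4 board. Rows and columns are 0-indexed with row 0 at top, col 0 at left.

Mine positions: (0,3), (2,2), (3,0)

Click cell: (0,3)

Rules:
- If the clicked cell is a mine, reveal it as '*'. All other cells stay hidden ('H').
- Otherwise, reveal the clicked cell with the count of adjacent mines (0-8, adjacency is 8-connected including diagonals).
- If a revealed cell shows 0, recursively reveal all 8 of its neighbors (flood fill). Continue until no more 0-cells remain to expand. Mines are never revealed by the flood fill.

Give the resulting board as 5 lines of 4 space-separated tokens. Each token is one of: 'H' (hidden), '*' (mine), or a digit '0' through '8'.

H H H *
H H H H
H H H H
H H H H
H H H H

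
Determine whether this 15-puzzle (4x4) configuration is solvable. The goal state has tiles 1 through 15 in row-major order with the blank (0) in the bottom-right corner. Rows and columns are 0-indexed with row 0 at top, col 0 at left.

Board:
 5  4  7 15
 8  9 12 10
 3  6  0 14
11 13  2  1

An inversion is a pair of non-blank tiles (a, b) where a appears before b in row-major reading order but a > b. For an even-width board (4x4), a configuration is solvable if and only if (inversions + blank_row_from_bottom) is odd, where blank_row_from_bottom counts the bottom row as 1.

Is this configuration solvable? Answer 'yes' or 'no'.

Inversions: 53
Blank is in row 2 (0-indexed from top), which is row 2 counting from the bottom (bottom = 1).
53 + 2 = 55, which is odd, so the puzzle is solvable.

Answer: yes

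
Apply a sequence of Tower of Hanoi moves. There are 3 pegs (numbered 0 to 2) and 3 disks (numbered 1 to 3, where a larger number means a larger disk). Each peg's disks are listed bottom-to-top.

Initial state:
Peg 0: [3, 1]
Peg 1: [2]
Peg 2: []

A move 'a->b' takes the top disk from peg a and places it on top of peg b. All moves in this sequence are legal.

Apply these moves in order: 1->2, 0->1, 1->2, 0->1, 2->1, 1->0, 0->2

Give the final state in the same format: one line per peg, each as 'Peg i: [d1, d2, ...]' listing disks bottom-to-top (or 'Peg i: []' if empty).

Answer: Peg 0: []
Peg 1: [3]
Peg 2: [2, 1]

Derivation:
After move 1 (1->2):
Peg 0: [3, 1]
Peg 1: []
Peg 2: [2]

After move 2 (0->1):
Peg 0: [3]
Peg 1: [1]
Peg 2: [2]

After move 3 (1->2):
Peg 0: [3]
Peg 1: []
Peg 2: [2, 1]

After move 4 (0->1):
Peg 0: []
Peg 1: [3]
Peg 2: [2, 1]

After move 5 (2->1):
Peg 0: []
Peg 1: [3, 1]
Peg 2: [2]

After move 6 (1->0):
Peg 0: [1]
Peg 1: [3]
Peg 2: [2]

After move 7 (0->2):
Peg 0: []
Peg 1: [3]
Peg 2: [2, 1]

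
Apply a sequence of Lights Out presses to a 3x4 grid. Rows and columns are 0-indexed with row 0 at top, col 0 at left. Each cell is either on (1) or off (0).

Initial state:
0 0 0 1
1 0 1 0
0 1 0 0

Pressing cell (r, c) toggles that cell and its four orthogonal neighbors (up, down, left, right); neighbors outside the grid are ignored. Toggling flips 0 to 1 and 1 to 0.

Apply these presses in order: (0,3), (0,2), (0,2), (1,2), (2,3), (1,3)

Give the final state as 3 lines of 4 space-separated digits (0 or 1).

After press 1 at (0,3):
0 0 1 0
1 0 1 1
0 1 0 0

After press 2 at (0,2):
0 1 0 1
1 0 0 1
0 1 0 0

After press 3 at (0,2):
0 0 1 0
1 0 1 1
0 1 0 0

After press 4 at (1,2):
0 0 0 0
1 1 0 0
0 1 1 0

After press 5 at (2,3):
0 0 0 0
1 1 0 1
0 1 0 1

After press 6 at (1,3):
0 0 0 1
1 1 1 0
0 1 0 0

Answer: 0 0 0 1
1 1 1 0
0 1 0 0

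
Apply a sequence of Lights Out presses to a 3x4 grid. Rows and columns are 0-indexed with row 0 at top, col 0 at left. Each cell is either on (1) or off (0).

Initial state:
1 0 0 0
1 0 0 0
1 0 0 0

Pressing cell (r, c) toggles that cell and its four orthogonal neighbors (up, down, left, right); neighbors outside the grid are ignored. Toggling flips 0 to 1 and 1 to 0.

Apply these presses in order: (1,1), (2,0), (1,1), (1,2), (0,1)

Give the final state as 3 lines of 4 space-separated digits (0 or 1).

Answer: 0 1 0 0
0 0 1 1
0 1 1 0

Derivation:
After press 1 at (1,1):
1 1 0 0
0 1 1 0
1 1 0 0

After press 2 at (2,0):
1 1 0 0
1 1 1 0
0 0 0 0

After press 3 at (1,1):
1 0 0 0
0 0 0 0
0 1 0 0

After press 4 at (1,2):
1 0 1 0
0 1 1 1
0 1 1 0

After press 5 at (0,1):
0 1 0 0
0 0 1 1
0 1 1 0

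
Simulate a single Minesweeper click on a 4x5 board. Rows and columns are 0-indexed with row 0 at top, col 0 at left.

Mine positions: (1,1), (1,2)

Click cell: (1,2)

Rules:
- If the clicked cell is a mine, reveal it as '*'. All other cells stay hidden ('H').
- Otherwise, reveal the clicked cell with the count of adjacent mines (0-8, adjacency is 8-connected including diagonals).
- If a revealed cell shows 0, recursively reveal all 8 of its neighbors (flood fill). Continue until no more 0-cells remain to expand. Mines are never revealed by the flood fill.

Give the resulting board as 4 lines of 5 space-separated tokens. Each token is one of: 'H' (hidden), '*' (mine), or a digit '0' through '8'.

H H H H H
H H * H H
H H H H H
H H H H H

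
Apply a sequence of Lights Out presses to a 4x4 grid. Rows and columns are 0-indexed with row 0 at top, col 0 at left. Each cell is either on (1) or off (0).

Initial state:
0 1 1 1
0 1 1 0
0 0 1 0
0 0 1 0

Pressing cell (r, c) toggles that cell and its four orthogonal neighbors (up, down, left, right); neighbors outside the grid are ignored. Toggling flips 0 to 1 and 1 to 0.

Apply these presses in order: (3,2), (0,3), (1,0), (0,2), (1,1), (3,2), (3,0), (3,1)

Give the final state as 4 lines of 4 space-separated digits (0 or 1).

After press 1 at (3,2):
0 1 1 1
0 1 1 0
0 0 0 0
0 1 0 1

After press 2 at (0,3):
0 1 0 0
0 1 1 1
0 0 0 0
0 1 0 1

After press 3 at (1,0):
1 1 0 0
1 0 1 1
1 0 0 0
0 1 0 1

After press 4 at (0,2):
1 0 1 1
1 0 0 1
1 0 0 0
0 1 0 1

After press 5 at (1,1):
1 1 1 1
0 1 1 1
1 1 0 0
0 1 0 1

After press 6 at (3,2):
1 1 1 1
0 1 1 1
1 1 1 0
0 0 1 0

After press 7 at (3,0):
1 1 1 1
0 1 1 1
0 1 1 0
1 1 1 0

After press 8 at (3,1):
1 1 1 1
0 1 1 1
0 0 1 0
0 0 0 0

Answer: 1 1 1 1
0 1 1 1
0 0 1 0
0 0 0 0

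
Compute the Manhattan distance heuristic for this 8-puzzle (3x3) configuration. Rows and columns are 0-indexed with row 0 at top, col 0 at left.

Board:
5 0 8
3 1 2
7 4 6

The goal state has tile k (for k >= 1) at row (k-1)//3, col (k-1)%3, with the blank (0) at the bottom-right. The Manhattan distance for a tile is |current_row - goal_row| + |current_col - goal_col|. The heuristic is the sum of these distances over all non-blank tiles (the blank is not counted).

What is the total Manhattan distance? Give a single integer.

Tile 5: (0,0)->(1,1) = 2
Tile 8: (0,2)->(2,1) = 3
Tile 3: (1,0)->(0,2) = 3
Tile 1: (1,1)->(0,0) = 2
Tile 2: (1,2)->(0,1) = 2
Tile 7: (2,0)->(2,0) = 0
Tile 4: (2,1)->(1,0) = 2
Tile 6: (2,2)->(1,2) = 1
Sum: 2 + 3 + 3 + 2 + 2 + 0 + 2 + 1 = 15

Answer: 15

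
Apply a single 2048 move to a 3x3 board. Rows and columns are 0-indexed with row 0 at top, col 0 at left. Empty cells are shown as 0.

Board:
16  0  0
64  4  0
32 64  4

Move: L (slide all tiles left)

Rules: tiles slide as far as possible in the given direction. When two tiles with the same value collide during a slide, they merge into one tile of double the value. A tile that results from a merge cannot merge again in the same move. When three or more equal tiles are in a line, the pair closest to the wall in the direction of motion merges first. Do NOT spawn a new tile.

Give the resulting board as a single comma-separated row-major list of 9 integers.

Answer: 16, 0, 0, 64, 4, 0, 32, 64, 4

Derivation:
Slide left:
row 0: [16, 0, 0] -> [16, 0, 0]
row 1: [64, 4, 0] -> [64, 4, 0]
row 2: [32, 64, 4] -> [32, 64, 4]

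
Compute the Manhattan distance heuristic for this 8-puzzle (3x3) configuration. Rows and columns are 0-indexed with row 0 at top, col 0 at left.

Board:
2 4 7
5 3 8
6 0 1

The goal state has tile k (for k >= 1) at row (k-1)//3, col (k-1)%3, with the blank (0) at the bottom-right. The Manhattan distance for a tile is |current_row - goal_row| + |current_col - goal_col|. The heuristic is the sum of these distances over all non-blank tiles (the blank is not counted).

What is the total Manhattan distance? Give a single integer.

Tile 2: (0,0)->(0,1) = 1
Tile 4: (0,1)->(1,0) = 2
Tile 7: (0,2)->(2,0) = 4
Tile 5: (1,0)->(1,1) = 1
Tile 3: (1,1)->(0,2) = 2
Tile 8: (1,2)->(2,1) = 2
Tile 6: (2,0)->(1,2) = 3
Tile 1: (2,2)->(0,0) = 4
Sum: 1 + 2 + 4 + 1 + 2 + 2 + 3 + 4 = 19

Answer: 19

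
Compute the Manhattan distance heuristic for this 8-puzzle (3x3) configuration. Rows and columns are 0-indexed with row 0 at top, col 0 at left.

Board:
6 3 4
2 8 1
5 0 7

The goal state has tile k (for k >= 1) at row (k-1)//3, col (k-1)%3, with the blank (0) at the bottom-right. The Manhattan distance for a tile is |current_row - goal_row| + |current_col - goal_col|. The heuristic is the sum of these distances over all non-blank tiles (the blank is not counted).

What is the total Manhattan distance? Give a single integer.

Answer: 17

Derivation:
Tile 6: at (0,0), goal (1,2), distance |0-1|+|0-2| = 3
Tile 3: at (0,1), goal (0,2), distance |0-0|+|1-2| = 1
Tile 4: at (0,2), goal (1,0), distance |0-1|+|2-0| = 3
Tile 2: at (1,0), goal (0,1), distance |1-0|+|0-1| = 2
Tile 8: at (1,1), goal (2,1), distance |1-2|+|1-1| = 1
Tile 1: at (1,2), goal (0,0), distance |1-0|+|2-0| = 3
Tile 5: at (2,0), goal (1,1), distance |2-1|+|0-1| = 2
Tile 7: at (2,2), goal (2,0), distance |2-2|+|2-0| = 2
Sum: 3 + 1 + 3 + 2 + 1 + 3 + 2 + 2 = 17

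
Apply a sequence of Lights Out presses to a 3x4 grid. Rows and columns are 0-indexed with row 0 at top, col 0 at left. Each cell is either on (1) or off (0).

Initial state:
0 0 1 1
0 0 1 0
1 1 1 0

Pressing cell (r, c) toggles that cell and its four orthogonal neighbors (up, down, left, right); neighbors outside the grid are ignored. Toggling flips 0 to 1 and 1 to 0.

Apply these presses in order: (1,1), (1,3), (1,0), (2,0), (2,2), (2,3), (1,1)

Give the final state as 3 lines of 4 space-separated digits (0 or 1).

After press 1 at (1,1):
0 1 1 1
1 1 0 0
1 0 1 0

After press 2 at (1,3):
0 1 1 0
1 1 1 1
1 0 1 1

After press 3 at (1,0):
1 1 1 0
0 0 1 1
0 0 1 1

After press 4 at (2,0):
1 1 1 0
1 0 1 1
1 1 1 1

After press 5 at (2,2):
1 1 1 0
1 0 0 1
1 0 0 0

After press 6 at (2,3):
1 1 1 0
1 0 0 0
1 0 1 1

After press 7 at (1,1):
1 0 1 0
0 1 1 0
1 1 1 1

Answer: 1 0 1 0
0 1 1 0
1 1 1 1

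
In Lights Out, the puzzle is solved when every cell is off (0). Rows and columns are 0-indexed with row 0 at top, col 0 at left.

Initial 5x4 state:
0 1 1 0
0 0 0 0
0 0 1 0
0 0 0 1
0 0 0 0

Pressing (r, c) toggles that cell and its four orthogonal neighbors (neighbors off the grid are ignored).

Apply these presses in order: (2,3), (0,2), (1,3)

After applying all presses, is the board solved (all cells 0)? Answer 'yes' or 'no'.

Answer: yes

Derivation:
After press 1 at (2,3):
0 1 1 0
0 0 0 1
0 0 0 1
0 0 0 0
0 0 0 0

After press 2 at (0,2):
0 0 0 1
0 0 1 1
0 0 0 1
0 0 0 0
0 0 0 0

After press 3 at (1,3):
0 0 0 0
0 0 0 0
0 0 0 0
0 0 0 0
0 0 0 0

Lights still on: 0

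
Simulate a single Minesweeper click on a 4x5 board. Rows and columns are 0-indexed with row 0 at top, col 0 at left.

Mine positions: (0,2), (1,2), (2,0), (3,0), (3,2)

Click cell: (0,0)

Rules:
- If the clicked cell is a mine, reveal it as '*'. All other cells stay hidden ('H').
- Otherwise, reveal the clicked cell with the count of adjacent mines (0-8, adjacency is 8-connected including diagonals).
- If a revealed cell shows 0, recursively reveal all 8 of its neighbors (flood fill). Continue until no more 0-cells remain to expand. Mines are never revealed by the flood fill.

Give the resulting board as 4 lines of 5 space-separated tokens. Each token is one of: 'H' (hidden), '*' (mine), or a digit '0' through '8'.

0 2 H H H
1 3 H H H
H H H H H
H H H H H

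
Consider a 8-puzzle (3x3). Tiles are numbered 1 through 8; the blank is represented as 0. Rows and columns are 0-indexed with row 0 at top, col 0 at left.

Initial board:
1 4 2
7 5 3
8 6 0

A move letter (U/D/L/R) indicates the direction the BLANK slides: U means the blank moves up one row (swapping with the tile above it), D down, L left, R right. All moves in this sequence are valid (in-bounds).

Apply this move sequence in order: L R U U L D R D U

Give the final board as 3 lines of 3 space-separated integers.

Answer: 1 5 4
7 2 0
8 6 3

Derivation:
After move 1 (L):
1 4 2
7 5 3
8 0 6

After move 2 (R):
1 4 2
7 5 3
8 6 0

After move 3 (U):
1 4 2
7 5 0
8 6 3

After move 4 (U):
1 4 0
7 5 2
8 6 3

After move 5 (L):
1 0 4
7 5 2
8 6 3

After move 6 (D):
1 5 4
7 0 2
8 6 3

After move 7 (R):
1 5 4
7 2 0
8 6 3

After move 8 (D):
1 5 4
7 2 3
8 6 0

After move 9 (U):
1 5 4
7 2 0
8 6 3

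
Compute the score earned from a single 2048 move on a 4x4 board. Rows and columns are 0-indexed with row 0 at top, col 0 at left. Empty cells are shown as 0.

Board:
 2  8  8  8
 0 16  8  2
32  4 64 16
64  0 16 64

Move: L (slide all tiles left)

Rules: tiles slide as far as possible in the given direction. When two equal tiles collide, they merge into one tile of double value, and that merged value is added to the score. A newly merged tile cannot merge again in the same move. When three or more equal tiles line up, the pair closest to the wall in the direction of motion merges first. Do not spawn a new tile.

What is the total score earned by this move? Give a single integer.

Slide left:
row 0: [2, 8, 8, 8] -> [2, 16, 8, 0]  score +16 (running 16)
row 1: [0, 16, 8, 2] -> [16, 8, 2, 0]  score +0 (running 16)
row 2: [32, 4, 64, 16] -> [32, 4, 64, 16]  score +0 (running 16)
row 3: [64, 0, 16, 64] -> [64, 16, 64, 0]  score +0 (running 16)
Board after move:
 2 16  8  0
16  8  2  0
32  4 64 16
64 16 64  0

Answer: 16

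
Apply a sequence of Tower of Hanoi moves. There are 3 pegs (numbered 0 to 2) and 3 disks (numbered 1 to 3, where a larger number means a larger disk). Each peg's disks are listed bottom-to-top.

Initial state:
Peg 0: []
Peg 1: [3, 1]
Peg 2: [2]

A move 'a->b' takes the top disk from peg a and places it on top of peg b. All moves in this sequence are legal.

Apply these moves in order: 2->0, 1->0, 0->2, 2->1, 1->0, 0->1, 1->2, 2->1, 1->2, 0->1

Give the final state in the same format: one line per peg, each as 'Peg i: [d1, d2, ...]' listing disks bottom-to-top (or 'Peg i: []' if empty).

After move 1 (2->0):
Peg 0: [2]
Peg 1: [3, 1]
Peg 2: []

After move 2 (1->0):
Peg 0: [2, 1]
Peg 1: [3]
Peg 2: []

After move 3 (0->2):
Peg 0: [2]
Peg 1: [3]
Peg 2: [1]

After move 4 (2->1):
Peg 0: [2]
Peg 1: [3, 1]
Peg 2: []

After move 5 (1->0):
Peg 0: [2, 1]
Peg 1: [3]
Peg 2: []

After move 6 (0->1):
Peg 0: [2]
Peg 1: [3, 1]
Peg 2: []

After move 7 (1->2):
Peg 0: [2]
Peg 1: [3]
Peg 2: [1]

After move 8 (2->1):
Peg 0: [2]
Peg 1: [3, 1]
Peg 2: []

After move 9 (1->2):
Peg 0: [2]
Peg 1: [3]
Peg 2: [1]

After move 10 (0->1):
Peg 0: []
Peg 1: [3, 2]
Peg 2: [1]

Answer: Peg 0: []
Peg 1: [3, 2]
Peg 2: [1]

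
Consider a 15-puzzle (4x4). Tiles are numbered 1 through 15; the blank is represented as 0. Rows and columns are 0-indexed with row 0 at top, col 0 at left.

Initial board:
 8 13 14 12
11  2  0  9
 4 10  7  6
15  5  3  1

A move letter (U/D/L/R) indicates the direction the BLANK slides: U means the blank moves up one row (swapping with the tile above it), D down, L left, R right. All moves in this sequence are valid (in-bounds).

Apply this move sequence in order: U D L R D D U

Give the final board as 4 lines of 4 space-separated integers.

Answer:  8 13 14 12
11  2  7  9
 4 10  0  6
15  5  3  1

Derivation:
After move 1 (U):
 8 13  0 12
11  2 14  9
 4 10  7  6
15  5  3  1

After move 2 (D):
 8 13 14 12
11  2  0  9
 4 10  7  6
15  5  3  1

After move 3 (L):
 8 13 14 12
11  0  2  9
 4 10  7  6
15  5  3  1

After move 4 (R):
 8 13 14 12
11  2  0  9
 4 10  7  6
15  5  3  1

After move 5 (D):
 8 13 14 12
11  2  7  9
 4 10  0  6
15  5  3  1

After move 6 (D):
 8 13 14 12
11  2  7  9
 4 10  3  6
15  5  0  1

After move 7 (U):
 8 13 14 12
11  2  7  9
 4 10  0  6
15  5  3  1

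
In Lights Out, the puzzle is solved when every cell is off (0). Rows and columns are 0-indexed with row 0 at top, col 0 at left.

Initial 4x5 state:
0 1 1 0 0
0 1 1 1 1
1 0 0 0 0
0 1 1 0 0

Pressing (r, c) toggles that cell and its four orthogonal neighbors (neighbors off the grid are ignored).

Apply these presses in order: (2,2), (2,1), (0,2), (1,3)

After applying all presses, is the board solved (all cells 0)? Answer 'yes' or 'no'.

After press 1 at (2,2):
0 1 1 0 0
0 1 0 1 1
1 1 1 1 0
0 1 0 0 0

After press 2 at (2,1):
0 1 1 0 0
0 0 0 1 1
0 0 0 1 0
0 0 0 0 0

After press 3 at (0,2):
0 0 0 1 0
0 0 1 1 1
0 0 0 1 0
0 0 0 0 0

After press 4 at (1,3):
0 0 0 0 0
0 0 0 0 0
0 0 0 0 0
0 0 0 0 0

Lights still on: 0

Answer: yes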